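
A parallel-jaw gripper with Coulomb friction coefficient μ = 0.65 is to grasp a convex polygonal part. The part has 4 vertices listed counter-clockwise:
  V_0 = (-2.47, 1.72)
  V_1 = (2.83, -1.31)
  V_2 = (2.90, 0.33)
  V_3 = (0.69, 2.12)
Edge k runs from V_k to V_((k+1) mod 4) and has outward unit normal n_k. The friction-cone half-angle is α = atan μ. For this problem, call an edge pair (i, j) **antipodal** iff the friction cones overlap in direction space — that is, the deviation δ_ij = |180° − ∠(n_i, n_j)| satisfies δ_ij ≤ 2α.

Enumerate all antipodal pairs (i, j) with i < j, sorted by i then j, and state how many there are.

α = atan 0.65 = 33.02°;  2α = 66.05°
n_0 = (-0.4963, -0.8681)
n_1 = (+0.9991, -0.0426)
n_2 = (+0.6294, +0.7771)
n_3 = (-0.1256, +0.9921)
  (0,1): δ = 62.69°  ✓
  (0,2): δ = 9.25°  ✓
  (0,3): δ = 36.97°  ✓
  (1,2): δ = 126.56°  ·
  (1,3): δ = 80.34°  ·
  (2,3): δ = 133.78°  ·
antipodal pairs: 3

count = 3; pairs: (0,1), (0,2), (0,3)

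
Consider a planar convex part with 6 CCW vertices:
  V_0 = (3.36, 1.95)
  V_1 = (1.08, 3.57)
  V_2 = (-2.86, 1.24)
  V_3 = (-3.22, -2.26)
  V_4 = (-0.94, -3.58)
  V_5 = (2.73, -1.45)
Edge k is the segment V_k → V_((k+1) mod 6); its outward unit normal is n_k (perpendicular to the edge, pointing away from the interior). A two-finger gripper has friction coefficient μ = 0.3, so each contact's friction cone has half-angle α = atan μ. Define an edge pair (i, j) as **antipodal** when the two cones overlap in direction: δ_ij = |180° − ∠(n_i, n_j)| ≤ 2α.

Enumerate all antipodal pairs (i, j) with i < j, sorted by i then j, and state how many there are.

count = 3; pairs: (0,3), (1,4), (2,5)

α = atan 0.3 = 16.70°;  2α = 33.40°
n_0 = (+0.5792, +0.8152)
n_1 = (-0.5090, +0.8608)
n_2 = (-0.9948, +0.1023)
n_3 = (-0.5010, -0.8654)
n_4 = (+0.5020, -0.8649)
n_5 = (+0.9833, -0.1822)
  (0,1): δ = 114.01°  ·
  (0,2): δ = 60.48°  ·
  (0,3): δ = 5.33°  ✓
  (0,4): δ = 65.52°  ·
  (0,5): δ = 114.90°  ·
  (1,2): δ = 126.47°  ·
  (1,3): δ = 60.67°  ·
  (1,4): δ = 0.47°  ✓
  (1,5): δ = 48.90°  ·
  (2,3): δ = 114.20°  ·
  (2,4): δ = 54.00°  ·
  (2,5): δ = 4.62°  ✓
  (3,4): δ = 119.80°  ·
  (3,5): δ = 70.43°  ·
  (4,5): δ = 130.63°  ·
antipodal pairs: 3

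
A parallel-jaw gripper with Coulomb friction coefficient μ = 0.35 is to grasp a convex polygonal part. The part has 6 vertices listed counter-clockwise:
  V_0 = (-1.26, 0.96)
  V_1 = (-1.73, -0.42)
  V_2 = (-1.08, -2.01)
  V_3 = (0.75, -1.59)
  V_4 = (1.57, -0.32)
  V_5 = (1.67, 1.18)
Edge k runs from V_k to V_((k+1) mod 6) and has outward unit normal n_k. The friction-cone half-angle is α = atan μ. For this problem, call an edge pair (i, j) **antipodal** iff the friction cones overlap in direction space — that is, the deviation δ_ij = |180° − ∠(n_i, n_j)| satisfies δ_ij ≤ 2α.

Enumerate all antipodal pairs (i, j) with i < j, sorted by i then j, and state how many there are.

α = atan 0.35 = 19.29°;  2α = 38.58°
n_0 = (-0.9466, +0.3224)
n_1 = (-0.9256, -0.3784)
n_2 = (+0.2237, -0.9747)
n_3 = (+0.8401, -0.5424)
n_4 = (+0.9978, -0.0665)
n_5 = (-0.0749, +0.9972)
  (0,1): δ = 138.96°  ·
  (0,2): δ = 58.27°  ·
  (0,3): δ = 14.04°  ✓
  (0,4): δ = 14.99°  ✓
  (0,5): δ = 113.10°  ·
  (1,2): δ = 99.31°  ·
  (1,3): δ = 55.08°  ·
  (1,4): δ = 26.05°  ✓
  (1,5): δ = 72.06°  ·
  (2,3): δ = 135.78°  ·
  (2,4): δ = 106.74°  ·
  (2,5): δ = 8.63°  ✓
  (3,4): δ = 150.96°  ·
  (3,5): δ = 52.86°  ·
  (4,5): δ = 81.89°  ·
antipodal pairs: 4

count = 4; pairs: (0,3), (0,4), (1,4), (2,5)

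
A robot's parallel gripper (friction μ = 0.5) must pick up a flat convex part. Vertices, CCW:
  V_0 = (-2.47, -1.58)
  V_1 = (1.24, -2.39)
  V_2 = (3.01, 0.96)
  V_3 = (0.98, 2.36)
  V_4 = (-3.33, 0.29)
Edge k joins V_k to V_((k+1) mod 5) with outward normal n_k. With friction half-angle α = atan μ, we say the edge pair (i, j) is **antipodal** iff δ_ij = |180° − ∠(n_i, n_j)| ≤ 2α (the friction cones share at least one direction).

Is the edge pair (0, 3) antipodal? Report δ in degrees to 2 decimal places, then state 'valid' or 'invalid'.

δ = 37.97°, valid

α = atan 0.5 = 26.57°;  2α = 53.13°
edge 0: e_0 = (+3.71, -0.81);  n_0 = (-0.2133, -0.9770)
edge 3: e_3 = (-4.31, -2.07);  n_3 = (-0.4329, +0.9014)
∠(n_0, n_3) = 142.03°
δ = |180° − 142.03°| = 37.97°
37.97° ≤ 2α = 53.13°  →  valid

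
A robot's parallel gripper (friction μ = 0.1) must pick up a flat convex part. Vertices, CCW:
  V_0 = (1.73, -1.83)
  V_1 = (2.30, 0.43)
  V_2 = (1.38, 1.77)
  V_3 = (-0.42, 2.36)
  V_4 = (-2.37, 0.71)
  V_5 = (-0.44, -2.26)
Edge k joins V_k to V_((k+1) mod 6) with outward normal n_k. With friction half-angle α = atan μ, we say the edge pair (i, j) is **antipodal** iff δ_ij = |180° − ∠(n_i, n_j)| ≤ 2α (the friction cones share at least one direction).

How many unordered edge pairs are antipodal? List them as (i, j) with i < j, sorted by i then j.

α = atan 0.1 = 5.71°;  2α = 11.42°
n_0 = (+0.9696, -0.2446)
n_1 = (+0.8244, +0.5660)
n_2 = (+0.3115, +0.9503)
n_3 = (-0.6459, +0.7634)
n_4 = (-0.8385, -0.5449)
n_5 = (+0.1944, -0.9809)
  (0,1): δ = 131.37°  ·
  (0,2): δ = 93.99°  ·
  (0,3): δ = 35.61°  ·
  (0,4): δ = 47.17°  ·
  (0,5): δ = 115.36°  ·
  (1,2): δ = 142.62°  ·
  (1,3): δ = 84.24°  ·
  (1,4): δ = 1.46°  ✓
  (1,5): δ = 66.74°  ·
  (2,3): δ = 121.62°  ·
  (2,4): δ = 38.83°  ·
  (2,5): δ = 29.36°  ·
  (3,4): δ = 97.22°  ·
  (3,5): δ = 29.03°  ·
  (4,5): δ = 111.81°  ·
antipodal pairs: 1

count = 1; pairs: (1,4)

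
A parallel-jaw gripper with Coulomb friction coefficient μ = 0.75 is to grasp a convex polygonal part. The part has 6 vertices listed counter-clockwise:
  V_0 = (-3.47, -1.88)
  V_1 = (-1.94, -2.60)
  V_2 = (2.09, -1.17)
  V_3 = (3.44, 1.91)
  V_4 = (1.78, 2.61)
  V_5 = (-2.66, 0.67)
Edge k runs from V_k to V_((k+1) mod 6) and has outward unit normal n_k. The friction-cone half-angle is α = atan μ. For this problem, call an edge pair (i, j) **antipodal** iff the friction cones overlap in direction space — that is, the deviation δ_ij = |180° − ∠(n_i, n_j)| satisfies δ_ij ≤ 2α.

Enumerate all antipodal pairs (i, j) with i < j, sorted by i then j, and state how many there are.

α = atan 0.75 = 36.87°;  2α = 73.74°
n_0 = (-0.4258, -0.9048)
n_1 = (+0.3344, -0.9424)
n_2 = (+0.9159, -0.4014)
n_3 = (+0.3886, +0.9214)
n_4 = (-0.4004, +0.9163)
n_5 = (-0.9531, +0.3027)
  (0,1): δ = 135.26°  ·
  (0,2): δ = 88.47°  ·
  (0,3): δ = 2.34°  ✓
  (0,4): δ = 48.80°  ✓
  (0,5): δ = 97.58°  ·
  (1,2): δ = 133.21°  ·
  (1,3): δ = 42.40°  ✓
  (1,4): δ = 4.07°  ✓
  (1,5): δ = 52.84°  ✓
  (2,3): δ = 89.20°  ·
  (2,4): δ = 42.73°  ✓
  (2,5): δ = 6.05°  ✓
  (3,4): δ = 133.53°  ·
  (3,5): δ = 84.76°  ·
  (4,5): δ = 131.22°  ·
antipodal pairs: 7

count = 7; pairs: (0,3), (0,4), (1,3), (1,4), (1,5), (2,4), (2,5)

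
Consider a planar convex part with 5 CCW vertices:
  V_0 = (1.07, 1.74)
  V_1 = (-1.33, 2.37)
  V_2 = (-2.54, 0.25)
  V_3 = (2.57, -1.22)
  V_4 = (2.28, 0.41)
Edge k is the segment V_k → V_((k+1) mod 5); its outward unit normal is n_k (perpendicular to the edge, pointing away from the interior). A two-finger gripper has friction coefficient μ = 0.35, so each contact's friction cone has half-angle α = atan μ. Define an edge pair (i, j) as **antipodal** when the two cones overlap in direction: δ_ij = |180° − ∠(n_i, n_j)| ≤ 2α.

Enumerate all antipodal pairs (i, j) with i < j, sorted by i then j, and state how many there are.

count = 2; pairs: (0,2), (2,4)

α = atan 0.35 = 19.29°;  2α = 38.58°
n_0 = (+0.2539, +0.9672)
n_1 = (-0.8685, +0.4957)
n_2 = (-0.2765, -0.9610)
n_3 = (+0.9845, +0.1752)
n_4 = (+0.7397, +0.6729)
  (0,1): δ = 105.01°  ·
  (0,2): δ = 1.34°  ✓
  (0,3): δ = 114.80°  ·
  (0,4): δ = 147.00°  ·
  (1,2): δ = 76.33°  ·
  (1,3): δ = 39.80°  ·
  (1,4): δ = 72.01°  ·
  (2,3): δ = 63.86°  ·
  (2,4): δ = 31.66°  ✓
  (3,4): δ = 147.79°  ·
antipodal pairs: 2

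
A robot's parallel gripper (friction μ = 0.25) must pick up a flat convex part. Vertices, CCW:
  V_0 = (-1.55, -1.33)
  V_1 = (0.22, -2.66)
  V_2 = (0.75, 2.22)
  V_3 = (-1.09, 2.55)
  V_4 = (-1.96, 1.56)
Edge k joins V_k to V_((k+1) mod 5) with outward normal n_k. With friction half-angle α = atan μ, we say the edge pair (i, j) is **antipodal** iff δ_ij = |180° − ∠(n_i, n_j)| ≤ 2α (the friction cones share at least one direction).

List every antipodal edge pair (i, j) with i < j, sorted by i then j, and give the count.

α = atan 0.25 = 14.04°;  2α = 28.07°
n_0 = (-0.6007, -0.7995)
n_1 = (+0.9942, -0.1080)
n_2 = (+0.1765, +0.9843)
n_3 = (-0.7512, +0.6601)
n_4 = (-0.9901, -0.1405)
  (0,1): δ = 59.28°  ·
  (0,2): δ = 26.75°  ✓
  (0,3): δ = 85.61°  ·
  (0,4): δ = 135.00°  ·
  (1,2): δ = 93.97°  ·
  (1,3): δ = 35.11°  ·
  (1,4): δ = 14.27°  ✓
  (2,3): δ = 121.14°  ·
  (2,4): δ = 71.76°  ·
  (3,4): δ = 130.62°  ·
antipodal pairs: 2

count = 2; pairs: (0,2), (1,4)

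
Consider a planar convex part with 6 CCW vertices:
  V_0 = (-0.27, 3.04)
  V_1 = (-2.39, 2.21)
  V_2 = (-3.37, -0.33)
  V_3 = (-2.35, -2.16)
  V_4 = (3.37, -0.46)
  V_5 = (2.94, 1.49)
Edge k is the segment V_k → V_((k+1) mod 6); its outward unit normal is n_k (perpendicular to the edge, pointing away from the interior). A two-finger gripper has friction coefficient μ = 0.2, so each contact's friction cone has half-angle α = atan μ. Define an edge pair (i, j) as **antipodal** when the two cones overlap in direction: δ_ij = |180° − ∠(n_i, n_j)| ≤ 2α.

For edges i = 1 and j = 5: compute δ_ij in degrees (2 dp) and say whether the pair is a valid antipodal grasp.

δ = 85.32°, invalid

α = atan 0.2 = 11.31°;  2α = 22.62°
edge 1: e_1 = (-0.98, -2.54);  n_1 = (-0.9330, +0.3600)
edge 5: e_5 = (-3.21, +1.55);  n_5 = (+0.4348, +0.9005)
∠(n_1, n_5) = 94.68°
δ = |180° − 94.68°| = 85.32°
85.32° > 2α = 22.62°  →  invalid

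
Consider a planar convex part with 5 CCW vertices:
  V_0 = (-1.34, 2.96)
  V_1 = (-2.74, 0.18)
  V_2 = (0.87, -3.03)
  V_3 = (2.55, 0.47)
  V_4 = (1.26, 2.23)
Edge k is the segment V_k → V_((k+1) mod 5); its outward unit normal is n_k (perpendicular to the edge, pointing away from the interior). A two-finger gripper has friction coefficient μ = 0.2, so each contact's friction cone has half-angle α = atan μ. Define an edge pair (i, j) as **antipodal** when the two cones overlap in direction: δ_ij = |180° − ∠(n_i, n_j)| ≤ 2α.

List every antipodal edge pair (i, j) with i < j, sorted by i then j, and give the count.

α = atan 0.2 = 11.31°;  2α = 22.62°
n_0 = (-0.8931, +0.4498)
n_1 = (-0.6645, -0.7473)
n_2 = (+0.9015, -0.4327)
n_3 = (+0.8066, +0.5912)
n_4 = (+0.2703, +0.9628)
  (0,1): δ = 104.91°  ·
  (0,2): δ = 1.09°  ✓
  (0,3): δ = 62.97°  ·
  (0,4): δ = 101.05°  ·
  (1,2): δ = 74.00°  ·
  (1,3): δ = 12.12°  ✓
  (1,4): δ = 25.96°  ·
  (2,3): δ = 118.12°  ·
  (2,4): δ = 80.04°  ·
  (3,4): δ = 141.92°  ·
antipodal pairs: 2

count = 2; pairs: (0,2), (1,3)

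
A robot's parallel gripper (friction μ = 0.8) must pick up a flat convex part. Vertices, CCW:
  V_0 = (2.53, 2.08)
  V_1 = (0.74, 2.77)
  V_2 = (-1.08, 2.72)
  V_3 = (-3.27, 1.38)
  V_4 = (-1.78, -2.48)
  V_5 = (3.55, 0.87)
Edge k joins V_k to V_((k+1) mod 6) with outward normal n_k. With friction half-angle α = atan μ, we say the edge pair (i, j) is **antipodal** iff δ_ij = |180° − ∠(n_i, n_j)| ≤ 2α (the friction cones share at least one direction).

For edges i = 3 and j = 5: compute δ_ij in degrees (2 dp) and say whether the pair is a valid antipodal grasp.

δ = 19.02°, valid

α = atan 0.8 = 38.66°;  2α = 77.32°
edge 3: e_3 = (+1.49, -3.86);  n_3 = (-0.9329, -0.3601)
edge 5: e_5 = (-1.02, +1.21);  n_5 = (+0.7646, +0.6445)
∠(n_3, n_5) = 160.98°
δ = |180° − 160.98°| = 19.02°
19.02° ≤ 2α = 77.32°  →  valid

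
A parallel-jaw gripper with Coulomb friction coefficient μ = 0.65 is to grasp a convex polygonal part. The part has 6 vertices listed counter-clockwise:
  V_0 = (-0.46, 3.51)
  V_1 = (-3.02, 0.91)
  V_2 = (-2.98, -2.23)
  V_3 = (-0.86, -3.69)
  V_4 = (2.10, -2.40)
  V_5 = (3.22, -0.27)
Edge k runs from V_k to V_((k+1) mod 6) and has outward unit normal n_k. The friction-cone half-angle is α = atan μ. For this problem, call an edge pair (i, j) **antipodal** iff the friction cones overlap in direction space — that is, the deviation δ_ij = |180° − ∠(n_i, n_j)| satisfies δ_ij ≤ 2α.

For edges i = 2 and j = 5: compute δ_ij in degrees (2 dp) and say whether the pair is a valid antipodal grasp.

α = atan 0.65 = 33.02°;  2α = 66.05°
edge 2: e_2 = (+2.12, -1.46);  n_2 = (-0.5672, -0.8236)
edge 5: e_5 = (-3.68, +3.78);  n_5 = (+0.7165, +0.6976)
∠(n_2, n_5) = 168.79°
δ = |180° − 168.79°| = 11.21°
11.21° ≤ 2α = 66.05°  →  valid

δ = 11.21°, valid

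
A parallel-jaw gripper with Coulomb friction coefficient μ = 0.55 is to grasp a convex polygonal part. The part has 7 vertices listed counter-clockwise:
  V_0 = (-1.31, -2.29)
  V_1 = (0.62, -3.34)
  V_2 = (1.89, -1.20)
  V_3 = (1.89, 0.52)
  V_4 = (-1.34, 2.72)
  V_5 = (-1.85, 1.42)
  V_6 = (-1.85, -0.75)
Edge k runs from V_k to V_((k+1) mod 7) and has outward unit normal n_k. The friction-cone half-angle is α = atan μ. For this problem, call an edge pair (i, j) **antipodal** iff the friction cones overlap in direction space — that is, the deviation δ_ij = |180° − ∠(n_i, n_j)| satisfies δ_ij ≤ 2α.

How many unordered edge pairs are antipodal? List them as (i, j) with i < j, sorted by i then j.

α = atan 0.55 = 28.81°;  2α = 57.62°
n_0 = (-0.4779, -0.8784)
n_1 = (+0.8600, -0.5104)
n_2 = (+1.0000, -0.0000)
n_3 = (+0.5629, +0.8265)
n_4 = (-0.9309, +0.3652)
n_5 = (-1.0000, -0.0000)
n_6 = (-0.9437, -0.3309)
  (0,1): δ = 92.14°  ·
  (0,2): δ = 61.45°  ·
  (0,3): δ = 5.71°  ✓
  (0,4): δ = 97.13°  ·
  (0,5): δ = 118.55°  ·
  (0,6): δ = 137.87°  ·
  (1,2): δ = 149.31°  ·
  (1,3): δ = 93.57°  ·
  (1,4): δ = 9.27°  ✓
  (1,5): δ = 30.69°  ✓
  (1,6): δ = 50.01°  ✓
  (2,3): δ = 124.26°  ·
  (2,4): δ = 21.42°  ✓
  (2,5): δ = 0.00°  ✓
  (2,6): δ = 19.32°  ✓
  (3,4): δ = 77.16°  ·
  (3,5): δ = 55.74°  ✓
  (3,6): δ = 36.42°  ✓
  (4,5): δ = 158.58°  ·
  (4,6): δ = 139.26°  ·
  (5,6): δ = 160.68°  ·
antipodal pairs: 9

count = 9; pairs: (0,3), (1,4), (1,5), (1,6), (2,4), (2,5), (2,6), (3,5), (3,6)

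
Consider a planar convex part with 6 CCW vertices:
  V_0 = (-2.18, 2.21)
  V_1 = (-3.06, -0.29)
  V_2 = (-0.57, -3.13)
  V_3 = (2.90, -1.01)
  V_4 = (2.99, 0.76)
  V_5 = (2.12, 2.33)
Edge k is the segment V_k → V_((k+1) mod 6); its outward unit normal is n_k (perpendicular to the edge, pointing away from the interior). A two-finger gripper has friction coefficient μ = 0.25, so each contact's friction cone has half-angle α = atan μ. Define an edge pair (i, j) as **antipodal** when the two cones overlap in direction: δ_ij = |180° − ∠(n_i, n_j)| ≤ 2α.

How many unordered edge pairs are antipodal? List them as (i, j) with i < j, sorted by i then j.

count = 2; pairs: (0,3), (1,4)

α = atan 0.25 = 14.04°;  2α = 28.07°
n_0 = (-0.9433, +0.3320)
n_1 = (-0.7519, -0.6593)
n_2 = (+0.5214, -0.8533)
n_3 = (+0.9987, -0.0508)
n_4 = (+0.8747, +0.4847)
n_5 = (-0.0279, +0.9996)
  (0,1): δ = 119.36°  ·
  (0,2): δ = 39.19°  ·
  (0,3): δ = 16.48°  ✓
  (0,4): δ = 48.38°  ·
  (0,5): δ = 110.99°  ·
  (1,2): δ = 99.82°  ·
  (1,3): δ = 44.15°  ·
  (1,4): δ = 12.25°  ✓
  (1,5): δ = 50.36°  ·
  (2,3): δ = 124.33°  ·
  (2,4): δ = 92.43°  ·
  (2,5): δ = 29.82°  ·
  (3,4): δ = 148.10°  ·
  (3,5): δ = 85.49°  ·
  (4,5): δ = 117.39°  ·
antipodal pairs: 2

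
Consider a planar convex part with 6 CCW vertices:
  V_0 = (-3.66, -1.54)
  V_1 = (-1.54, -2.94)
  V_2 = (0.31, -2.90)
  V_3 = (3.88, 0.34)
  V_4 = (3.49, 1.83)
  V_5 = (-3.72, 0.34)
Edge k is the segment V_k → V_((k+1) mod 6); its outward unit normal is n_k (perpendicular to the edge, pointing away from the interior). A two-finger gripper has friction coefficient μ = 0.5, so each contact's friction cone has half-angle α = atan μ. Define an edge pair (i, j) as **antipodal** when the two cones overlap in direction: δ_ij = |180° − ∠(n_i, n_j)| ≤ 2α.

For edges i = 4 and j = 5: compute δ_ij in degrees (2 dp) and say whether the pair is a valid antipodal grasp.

δ = 99.85°, invalid

α = atan 0.5 = 26.57°;  2α = 53.13°
edge 4: e_4 = (-7.21, -1.49);  n_4 = (-0.2024, +0.9793)
edge 5: e_5 = (+0.06, -1.88);  n_5 = (-0.9995, -0.0319)
∠(n_4, n_5) = 80.15°
δ = |180° − 80.15°| = 99.85°
99.85° > 2α = 53.13°  →  invalid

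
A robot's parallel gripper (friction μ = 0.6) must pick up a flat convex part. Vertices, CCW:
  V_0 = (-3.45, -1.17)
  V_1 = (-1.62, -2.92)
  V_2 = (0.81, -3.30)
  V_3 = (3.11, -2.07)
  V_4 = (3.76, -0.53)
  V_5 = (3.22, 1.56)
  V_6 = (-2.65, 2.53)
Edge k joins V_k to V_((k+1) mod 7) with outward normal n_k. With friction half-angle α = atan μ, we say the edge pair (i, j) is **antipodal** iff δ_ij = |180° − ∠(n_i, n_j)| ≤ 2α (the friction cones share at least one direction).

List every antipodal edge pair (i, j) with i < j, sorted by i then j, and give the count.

α = atan 0.6 = 30.96°;  2α = 61.93°
n_0 = (-0.6911, -0.7227)
n_1 = (-0.1545, -0.9880)
n_2 = (+0.4716, -0.8818)
n_3 = (+0.9213, -0.3889)
n_4 = (+0.9682, +0.2502)
n_5 = (+0.1630, +0.9866)
n_6 = (-0.9774, +0.2113)
  (0,1): δ = 145.17°  ·
  (0,2): δ = 108.14°  ·
  (0,3): δ = 69.16°  ·
  (0,4): δ = 31.79°  ✓
  (0,5): δ = 34.34°  ✓
  (0,6): δ = 121.52°  ·
  (1,2): δ = 142.98°  ·
  (1,3): δ = 104.00°  ·
  (1,4): δ = 66.63°  ·
  (1,5): δ = 0.50°  ✓
  (1,6): δ = 86.69°  ·
  (2,3): δ = 141.02°  ·
  (2,4): δ = 103.65°  ·
  (2,5): δ = 37.52°  ✓
  (2,6): δ = 49.66°  ✓
  (3,4): δ = 142.63°  ·
  (3,5): δ = 76.50°  ·
  (3,6): δ = 10.68°  ✓
  (4,5): δ = 113.87°  ·
  (4,6): δ = 26.69°  ✓
  (5,6): δ = 92.82°  ·
antipodal pairs: 7

count = 7; pairs: (0,4), (0,5), (1,5), (2,5), (2,6), (3,6), (4,6)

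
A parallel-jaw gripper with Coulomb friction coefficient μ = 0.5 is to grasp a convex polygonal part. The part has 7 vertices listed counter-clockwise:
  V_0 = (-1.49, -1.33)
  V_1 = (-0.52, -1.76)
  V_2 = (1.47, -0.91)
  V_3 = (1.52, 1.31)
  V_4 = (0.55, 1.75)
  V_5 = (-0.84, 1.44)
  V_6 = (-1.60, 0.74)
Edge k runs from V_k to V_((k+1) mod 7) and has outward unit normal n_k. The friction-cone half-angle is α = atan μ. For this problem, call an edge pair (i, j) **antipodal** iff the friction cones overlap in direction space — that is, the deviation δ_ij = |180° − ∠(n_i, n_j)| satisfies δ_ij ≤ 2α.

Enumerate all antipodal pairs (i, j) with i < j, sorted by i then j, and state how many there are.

count = 7; pairs: (0,3), (0,4), (1,3), (1,4), (1,5), (2,5), (2,6)

α = atan 0.5 = 26.57°;  2α = 53.13°
n_0 = (-0.4053, -0.9142)
n_1 = (+0.3928, -0.9196)
n_2 = (+0.9997, -0.0225)
n_3 = (+0.4131, +0.9107)
n_4 = (-0.2177, +0.9760)
n_5 = (-0.6775, +0.7355)
n_6 = (-0.9986, -0.0531)
  (0,1): δ = 132.96°  ·
  (0,2): δ = 67.38°  ·
  (0,3): δ = 0.49°  ✓
  (0,4): δ = 36.48°  ✓
  (0,5): δ = 66.55°  ·
  (0,6): δ = 116.95°  ·
  (1,2): δ = 114.42°  ·
  (1,3): δ = 47.53°  ✓
  (1,4): δ = 10.56°  ✓
  (1,5): δ = 19.52°  ✓
  (1,6): δ = 69.91°  ·
  (2,3): δ = 113.11°  ·
  (2,4): δ = 76.14°  ·
  (2,5): δ = 46.06°  ✓
  (2,6): δ = 4.33°  ✓
  (3,4): δ = 143.03°  ·
  (3,5): δ = 112.95°  ·
  (3,6): δ = 62.56°  ·
  (4,5): δ = 149.93°  ·
  (4,6): δ = 99.53°  ·
  (5,6): δ = 129.60°  ·
antipodal pairs: 7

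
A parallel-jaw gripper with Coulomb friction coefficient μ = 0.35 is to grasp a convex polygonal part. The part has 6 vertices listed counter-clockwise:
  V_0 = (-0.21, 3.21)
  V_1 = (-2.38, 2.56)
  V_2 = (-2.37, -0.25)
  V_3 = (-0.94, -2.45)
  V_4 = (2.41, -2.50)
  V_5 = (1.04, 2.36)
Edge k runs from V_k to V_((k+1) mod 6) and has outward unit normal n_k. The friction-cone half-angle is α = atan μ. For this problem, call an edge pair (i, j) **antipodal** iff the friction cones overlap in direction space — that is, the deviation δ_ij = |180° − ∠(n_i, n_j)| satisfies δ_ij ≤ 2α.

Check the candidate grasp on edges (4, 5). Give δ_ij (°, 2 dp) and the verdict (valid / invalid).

α = atan 0.35 = 19.29°;  2α = 38.58°
edge 4: e_4 = (-1.37, +4.86);  n_4 = (+0.9625, +0.2713)
edge 5: e_5 = (-1.25, +0.85);  n_5 = (+0.5623, +0.8269)
∠(n_4, n_5) = 40.04°
δ = |180° − 40.04°| = 139.96°
139.96° > 2α = 38.58°  →  invalid

δ = 139.96°, invalid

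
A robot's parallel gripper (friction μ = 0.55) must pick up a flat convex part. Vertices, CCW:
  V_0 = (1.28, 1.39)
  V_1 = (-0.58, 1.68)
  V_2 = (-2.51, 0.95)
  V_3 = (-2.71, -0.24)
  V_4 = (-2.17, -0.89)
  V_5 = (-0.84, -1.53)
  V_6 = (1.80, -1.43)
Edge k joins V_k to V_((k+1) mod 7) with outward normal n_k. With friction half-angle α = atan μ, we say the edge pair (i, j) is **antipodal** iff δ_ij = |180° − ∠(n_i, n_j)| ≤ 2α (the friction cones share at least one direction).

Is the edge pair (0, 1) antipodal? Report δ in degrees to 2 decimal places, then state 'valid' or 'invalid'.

δ = 150.42°, invalid

α = atan 0.55 = 28.81°;  2α = 57.62°
edge 0: e_0 = (-1.86, +0.29);  n_0 = (+0.1541, +0.9881)
edge 1: e_1 = (-1.93, -0.73);  n_1 = (-0.3538, +0.9353)
∠(n_0, n_1) = 29.58°
δ = |180° − 29.58°| = 150.42°
150.42° > 2α = 57.62°  →  invalid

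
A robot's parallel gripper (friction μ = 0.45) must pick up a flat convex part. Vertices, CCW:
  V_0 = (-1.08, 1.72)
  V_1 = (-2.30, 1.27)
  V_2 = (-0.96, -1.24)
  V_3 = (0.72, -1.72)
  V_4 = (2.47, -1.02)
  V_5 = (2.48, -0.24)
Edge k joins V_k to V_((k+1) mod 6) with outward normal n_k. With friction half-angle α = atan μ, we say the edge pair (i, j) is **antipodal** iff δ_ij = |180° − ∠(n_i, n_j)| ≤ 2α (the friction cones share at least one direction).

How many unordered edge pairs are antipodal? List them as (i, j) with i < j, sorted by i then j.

α = atan 0.45 = 24.23°;  2α = 48.46°
n_0 = (-0.3461, +0.9382)
n_1 = (-0.8822, -0.4710)
n_2 = (-0.2747, -0.9615)
n_3 = (+0.3714, -0.9285)
n_4 = (+0.9999, -0.0128)
n_5 = (+0.4823, +0.8760)
  (0,1): δ = 82.15°  ·
  (0,2): δ = 36.19°  ✓
  (0,3): δ = 1.55°  ✓
  (0,4): δ = 69.02°  ·
  (0,5): δ = 130.92°  ·
  (1,2): δ = 134.04°  ·
  (1,3): δ = 96.29°  ·
  (1,4): δ = 28.83°  ✓
  (1,5): δ = 33.07°  ✓
  (2,3): δ = 142.25°  ·
  (2,4): δ = 74.79°  ·
  (2,5): δ = 12.89°  ✓
  (3,4): δ = 112.54°  ·
  (3,5): δ = 50.64°  ·
  (4,5): δ = 118.10°  ·
antipodal pairs: 5

count = 5; pairs: (0,2), (0,3), (1,4), (1,5), (2,5)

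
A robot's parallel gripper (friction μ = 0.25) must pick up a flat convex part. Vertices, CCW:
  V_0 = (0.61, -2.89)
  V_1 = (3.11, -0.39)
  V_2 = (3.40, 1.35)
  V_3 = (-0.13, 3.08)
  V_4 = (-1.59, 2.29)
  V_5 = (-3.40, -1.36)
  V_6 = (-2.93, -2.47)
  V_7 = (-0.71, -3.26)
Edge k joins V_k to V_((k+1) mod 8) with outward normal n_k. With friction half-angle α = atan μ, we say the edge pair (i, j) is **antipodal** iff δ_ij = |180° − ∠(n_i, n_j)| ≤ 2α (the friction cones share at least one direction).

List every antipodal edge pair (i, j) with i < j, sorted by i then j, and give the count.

α = atan 0.25 = 14.04°;  2α = 28.07°
n_0 = (+0.7071, -0.7071)
n_1 = (+0.9864, -0.1644)
n_2 = (+0.4401, +0.8980)
n_3 = (-0.4759, +0.8795)
n_4 = (-0.8959, +0.4443)
n_5 = (-0.9209, -0.3899)
n_6 = (-0.3353, -0.9421)
n_7 = (+0.2699, -0.9629)
  (0,1): δ = 144.46°  ·
  (0,2): δ = 71.11°  ·
  (0,3): δ = 16.58°  ✓
  (0,4): δ = 18.62°  ✓
  (0,5): δ = 67.95°  ·
  (0,6): δ = 115.41°  ·
  (0,7): δ = 150.66°  ·
  (1,2): δ = 106.65°  ·
  (1,3): δ = 52.12°  ·
  (1,4): δ = 16.91°  ✓
  (1,5): δ = 32.41°  ·
  (1,6): δ = 79.87°  ·
  (1,7): δ = 115.12°  ·
  (2,3): δ = 125.47°  ·
  (2,4): δ = 90.27°  ·
  (2,5): δ = 40.94°  ·
  (2,6): δ = 6.52°  ✓
  (2,7): δ = 41.77°  ·
  (3,4): δ = 144.79°  ·
  (3,5): δ = 95.47°  ·
  (3,6): δ = 48.01°  ·
  (3,7): δ = 12.76°  ✓
  (4,5): δ = 130.67°  ·
  (4,6): δ = 83.21°  ·
  (4,7): δ = 47.97°  ·
  (5,6): δ = 132.54°  ·
  (5,7): δ = 97.29°  ·
  (6,7): δ = 144.75°  ·
antipodal pairs: 5

count = 5; pairs: (0,3), (0,4), (1,4), (2,6), (3,7)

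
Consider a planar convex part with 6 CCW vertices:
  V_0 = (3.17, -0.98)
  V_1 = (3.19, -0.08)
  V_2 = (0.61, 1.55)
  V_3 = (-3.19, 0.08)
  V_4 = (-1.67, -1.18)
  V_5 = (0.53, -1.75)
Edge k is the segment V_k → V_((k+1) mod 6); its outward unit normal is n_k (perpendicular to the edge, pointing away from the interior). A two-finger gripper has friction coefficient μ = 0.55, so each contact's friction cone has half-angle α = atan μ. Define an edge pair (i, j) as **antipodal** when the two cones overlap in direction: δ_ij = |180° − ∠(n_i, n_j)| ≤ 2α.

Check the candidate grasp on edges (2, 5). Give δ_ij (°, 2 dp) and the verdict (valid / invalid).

δ = 4.89°, valid

α = atan 0.55 = 28.81°;  2α = 57.62°
edge 2: e_2 = (-3.80, -1.47);  n_2 = (-0.3608, +0.9326)
edge 5: e_5 = (+2.64, +0.77);  n_5 = (+0.2800, -0.9600)
∠(n_2, n_5) = 175.11°
δ = |180° − 175.11°| = 4.89°
4.89° ≤ 2α = 57.62°  →  valid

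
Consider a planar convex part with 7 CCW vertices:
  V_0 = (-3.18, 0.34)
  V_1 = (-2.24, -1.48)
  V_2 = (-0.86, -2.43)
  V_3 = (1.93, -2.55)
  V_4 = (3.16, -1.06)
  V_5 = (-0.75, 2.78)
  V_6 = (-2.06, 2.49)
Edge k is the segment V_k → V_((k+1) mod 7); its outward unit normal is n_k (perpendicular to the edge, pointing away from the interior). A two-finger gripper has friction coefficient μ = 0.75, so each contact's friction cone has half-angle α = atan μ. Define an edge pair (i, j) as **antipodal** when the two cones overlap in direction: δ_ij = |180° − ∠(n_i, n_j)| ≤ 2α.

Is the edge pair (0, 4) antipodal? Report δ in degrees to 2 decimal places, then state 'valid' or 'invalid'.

α = atan 0.75 = 36.87°;  2α = 73.74°
edge 0: e_0 = (+0.94, -1.82);  n_0 = (-0.8885, -0.4589)
edge 4: e_4 = (-3.91, +3.84);  n_4 = (+0.7007, +0.7135)
∠(n_0, n_4) = 161.80°
δ = |180° − 161.80°| = 18.20°
18.20° ≤ 2α = 73.74°  →  valid

δ = 18.20°, valid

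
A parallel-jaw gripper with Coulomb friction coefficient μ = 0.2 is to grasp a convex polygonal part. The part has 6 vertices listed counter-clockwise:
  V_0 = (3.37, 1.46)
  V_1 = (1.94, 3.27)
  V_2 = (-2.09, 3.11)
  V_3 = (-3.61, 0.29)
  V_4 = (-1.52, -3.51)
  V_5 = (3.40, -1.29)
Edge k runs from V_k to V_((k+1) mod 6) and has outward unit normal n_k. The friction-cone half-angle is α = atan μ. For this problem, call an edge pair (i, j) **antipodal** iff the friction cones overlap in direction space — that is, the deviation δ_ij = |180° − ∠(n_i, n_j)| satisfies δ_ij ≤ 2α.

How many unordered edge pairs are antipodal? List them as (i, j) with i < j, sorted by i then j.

α = atan 0.2 = 11.31°;  2α = 22.62°
n_0 = (+0.7847, +0.6199)
n_1 = (-0.0397, +0.9992)
n_2 = (-0.8803, +0.4745)
n_3 = (-0.8762, -0.4819)
n_4 = (+0.4113, -0.9115)
n_5 = (+0.9999, +0.0109)
  (0,1): δ = 126.04°  ·
  (0,2): δ = 66.64°  ·
  (0,3): δ = 9.50°  ✓
  (0,4): δ = 75.98°  ·
  (0,5): δ = 142.31°  ·
  (1,2): δ = 120.60°  ·
  (1,3): δ = 63.46°  ·
  (1,4): δ = 22.01°  ✓
  (1,5): δ = 88.35°  ·
  (2,3): δ = 122.86°  ·
  (2,4): δ = 37.39°  ·
  (2,5): δ = 28.95°  ·
  (3,4): δ = 94.52°  ·
  (3,5): δ = 28.19°  ·
  (4,5): δ = 113.66°  ·
antipodal pairs: 2

count = 2; pairs: (0,3), (1,4)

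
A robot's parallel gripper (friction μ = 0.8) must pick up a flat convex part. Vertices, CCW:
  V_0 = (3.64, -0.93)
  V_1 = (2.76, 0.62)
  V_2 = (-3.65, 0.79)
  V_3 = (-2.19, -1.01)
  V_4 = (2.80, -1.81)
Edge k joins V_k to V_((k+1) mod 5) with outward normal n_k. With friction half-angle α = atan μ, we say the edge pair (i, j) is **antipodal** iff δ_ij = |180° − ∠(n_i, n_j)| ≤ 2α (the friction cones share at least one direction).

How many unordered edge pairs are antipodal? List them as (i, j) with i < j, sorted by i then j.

α = atan 0.8 = 38.66°;  2α = 77.32°
n_0 = (+0.8696, +0.4937)
n_1 = (+0.0265, +0.9996)
n_2 = (-0.7766, -0.6299)
n_3 = (-0.1583, -0.9874)
n_4 = (+0.7234, -0.6905)
  (0,1): δ = 121.10°  ·
  (0,2): δ = 9.46°  ✓
  (0,3): δ = 51.31°  ✓
  (0,4): δ = 106.75°  ·
  (1,2): δ = 49.43°  ✓
  (1,3): δ = 7.59°  ✓
  (1,4): δ = 47.85°  ✓
  (2,3): δ = 138.15°  ·
  (2,4): δ = 82.71°  ·
  (3,4): δ = 124.56°  ·
antipodal pairs: 5

count = 5; pairs: (0,2), (0,3), (1,2), (1,3), (1,4)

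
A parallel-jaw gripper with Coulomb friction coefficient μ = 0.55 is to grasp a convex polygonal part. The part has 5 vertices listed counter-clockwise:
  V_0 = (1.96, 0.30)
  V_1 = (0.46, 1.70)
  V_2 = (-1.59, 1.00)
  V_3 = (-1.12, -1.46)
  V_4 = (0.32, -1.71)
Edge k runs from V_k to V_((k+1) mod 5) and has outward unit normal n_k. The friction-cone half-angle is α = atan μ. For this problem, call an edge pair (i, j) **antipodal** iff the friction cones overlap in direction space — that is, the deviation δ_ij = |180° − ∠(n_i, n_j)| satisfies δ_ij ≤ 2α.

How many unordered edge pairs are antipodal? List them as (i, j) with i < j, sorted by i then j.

count = 5; pairs: (0,2), (0,3), (1,3), (1,4), (2,4)

α = atan 0.55 = 28.81°;  2α = 57.62°
n_0 = (+0.6823, +0.7311)
n_1 = (-0.3231, +0.9463)
n_2 = (-0.9822, -0.1877)
n_3 = (-0.1711, -0.9853)
n_4 = (+0.7748, -0.6322)
  (0,1): δ = 118.12°  ·
  (0,2): δ = 36.16°  ✓
  (0,3): δ = 33.18°  ✓
  (0,4): δ = 93.81°  ·
  (1,2): δ = 98.04°  ·
  (1,3): δ = 28.70°  ✓
  (1,4): δ = 31.94°  ✓
  (2,3): δ = 110.67°  ·
  (2,4): δ = 50.03°  ✓
  (3,4): δ = 119.36°  ·
antipodal pairs: 5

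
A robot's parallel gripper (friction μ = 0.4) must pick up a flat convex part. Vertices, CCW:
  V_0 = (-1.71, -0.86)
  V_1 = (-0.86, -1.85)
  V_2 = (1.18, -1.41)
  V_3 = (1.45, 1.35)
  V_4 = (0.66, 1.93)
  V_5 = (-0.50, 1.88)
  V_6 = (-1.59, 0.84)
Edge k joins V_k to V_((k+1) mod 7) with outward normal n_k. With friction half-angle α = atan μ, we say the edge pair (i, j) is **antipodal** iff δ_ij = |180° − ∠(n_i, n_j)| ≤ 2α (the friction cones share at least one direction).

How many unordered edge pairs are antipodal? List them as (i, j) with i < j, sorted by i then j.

α = atan 0.4 = 21.80°;  2α = 43.60°
n_0 = (-0.7587, -0.6514)
n_1 = (+0.2108, -0.9775)
n_2 = (+0.9952, -0.0974)
n_3 = (+0.5918, +0.8061)
n_4 = (-0.0431, +0.9991)
n_5 = (-0.6903, +0.7235)
n_6 = (-0.9975, +0.0704)
  (0,1): δ = 118.48°  ·
  (0,2): δ = 46.24°  ·
  (0,3): δ = 13.07°  ✓
  (0,4): δ = 51.82°  ·
  (0,5): δ = 93.01°  ·
  (0,6): δ = 135.31°  ·
  (1,2): δ = 107.76°  ·
  (1,3): δ = 48.46°  ·
  (1,4): δ = 9.70°  ✓
  (1,5): δ = 31.48°  ✓
  (1,6): δ = 73.79°  ·
  (2,3): δ = 120.70°  ·
  (2,4): δ = 81.94°  ·
  (2,5): δ = 40.76°  ✓
  (2,6): δ = 1.55°  ✓
  (3,4): δ = 141.25°  ·
  (3,5): δ = 100.06°  ·
  (3,6): δ = 57.75°  ·
  (4,5): δ = 138.81°  ·
  (4,6): δ = 96.51°  ·
  (5,6): δ = 137.69°  ·
antipodal pairs: 5

count = 5; pairs: (0,3), (1,4), (1,5), (2,5), (2,6)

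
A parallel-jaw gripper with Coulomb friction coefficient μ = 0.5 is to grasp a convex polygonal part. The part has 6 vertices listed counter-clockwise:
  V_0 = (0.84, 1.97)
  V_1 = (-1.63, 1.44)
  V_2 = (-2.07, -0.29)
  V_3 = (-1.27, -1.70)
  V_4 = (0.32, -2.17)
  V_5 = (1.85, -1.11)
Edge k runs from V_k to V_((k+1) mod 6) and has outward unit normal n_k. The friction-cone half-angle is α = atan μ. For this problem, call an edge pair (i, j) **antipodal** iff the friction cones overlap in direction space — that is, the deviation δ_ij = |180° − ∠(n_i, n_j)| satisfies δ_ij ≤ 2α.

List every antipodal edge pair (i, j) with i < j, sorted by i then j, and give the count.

count = 5; pairs: (0,3), (0,4), (1,4), (1,5), (2,5)

α = atan 0.5 = 26.57°;  2α = 53.13°
n_0 = (-0.2098, +0.9777)
n_1 = (-0.9691, +0.2465)
n_2 = (-0.8698, -0.4935)
n_3 = (-0.2835, -0.9590)
n_4 = (+0.5695, -0.8220)
n_5 = (+0.9502, +0.3116)
  (0,1): δ = 116.38°  ·
  (0,2): δ = 72.54°  ·
  (0,3): δ = 28.58°  ✓
  (0,4): δ = 22.60°  ✓
  (0,5): δ = 96.04°  ·
  (1,2): δ = 136.16°  ·
  (1,3): δ = 92.20°  ·
  (1,4): δ = 41.02°  ✓
  (1,5): δ = 32.43°  ✓
  (2,3): δ = 136.04°  ·
  (2,4): δ = 84.85°  ·
  (2,5): δ = 11.41°  ✓
  (3,4): δ = 128.82°  ·
  (3,5): δ = 55.38°  ·
  (4,5): δ = 106.56°  ·
antipodal pairs: 5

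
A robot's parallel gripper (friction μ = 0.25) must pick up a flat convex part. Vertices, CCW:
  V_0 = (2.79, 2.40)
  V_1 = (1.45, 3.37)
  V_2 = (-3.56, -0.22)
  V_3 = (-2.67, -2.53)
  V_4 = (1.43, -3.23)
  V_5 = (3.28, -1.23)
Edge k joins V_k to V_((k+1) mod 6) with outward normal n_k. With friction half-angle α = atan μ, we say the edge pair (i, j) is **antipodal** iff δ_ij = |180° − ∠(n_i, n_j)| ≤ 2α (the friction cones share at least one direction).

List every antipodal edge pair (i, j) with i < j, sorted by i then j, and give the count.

count = 3; pairs: (0,3), (1,4), (2,5)

α = atan 0.25 = 14.04°;  2α = 28.07°
n_0 = (+0.5864, +0.8100)
n_1 = (-0.5825, +0.8129)
n_2 = (-0.9331, -0.3595)
n_3 = (-0.1683, -0.9857)
n_4 = (+0.7341, -0.6790)
n_5 = (+0.9910, +0.1338)
  (0,1): δ = 108.48°  ·
  (0,2): δ = 33.03°  ·
  (0,3): δ = 26.21°  ✓
  (0,4): δ = 83.13°  ·
  (0,5): δ = 133.59°  ·
  (1,2): δ = 104.55°  ·
  (1,3): δ = 45.31°  ·
  (1,4): δ = 11.61°  ✓
  (1,5): δ = 62.06°  ·
  (2,3): δ = 120.76°  ·
  (2,4): δ = 63.84°  ·
  (2,5): δ = 13.38°  ✓
  (3,4): δ = 123.08°  ·
  (3,5): δ = 72.62°  ·
  (4,5): δ = 129.54°  ·
antipodal pairs: 3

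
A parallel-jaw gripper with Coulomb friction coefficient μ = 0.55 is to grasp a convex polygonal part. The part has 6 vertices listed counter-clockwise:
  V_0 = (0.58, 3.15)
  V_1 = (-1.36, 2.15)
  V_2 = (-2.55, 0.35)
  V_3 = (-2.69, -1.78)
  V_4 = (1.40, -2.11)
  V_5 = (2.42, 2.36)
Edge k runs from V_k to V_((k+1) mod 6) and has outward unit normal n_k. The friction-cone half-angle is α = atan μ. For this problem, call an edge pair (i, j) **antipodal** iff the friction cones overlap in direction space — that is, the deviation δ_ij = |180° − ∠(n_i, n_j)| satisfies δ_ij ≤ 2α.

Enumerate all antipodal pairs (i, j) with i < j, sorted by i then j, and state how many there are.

α = atan 0.55 = 28.81°;  2α = 57.62°
n_0 = (-0.4582, +0.8889)
n_1 = (-0.8342, +0.5515)
n_2 = (-0.9978, +0.0656)
n_3 = (-0.0804, -0.9968)
n_4 = (+0.9749, -0.2225)
n_5 = (+0.3945, +0.9189)
  (0,1): δ = 150.74°  ·
  (0,2): δ = 121.03°  ·
  (0,3): δ = 31.88°  ✓
  (0,4): δ = 49.88°  ✓
  (0,5): δ = 129.49°  ·
  (1,2): δ = 150.29°  ·
  (1,3): δ = 61.14°  ·
  (1,4): δ = 20.62°  ✓
  (1,5): δ = 100.23°  ·
  (2,3): δ = 90.85°  ·
  (2,4): δ = 9.09°  ✓
  (2,5): δ = 70.52°  ·
  (3,4): δ = 98.24°  ·
  (3,5): δ = 18.62°  ✓
  (4,5): δ = 100.38°  ·
antipodal pairs: 5

count = 5; pairs: (0,3), (0,4), (1,4), (2,4), (3,5)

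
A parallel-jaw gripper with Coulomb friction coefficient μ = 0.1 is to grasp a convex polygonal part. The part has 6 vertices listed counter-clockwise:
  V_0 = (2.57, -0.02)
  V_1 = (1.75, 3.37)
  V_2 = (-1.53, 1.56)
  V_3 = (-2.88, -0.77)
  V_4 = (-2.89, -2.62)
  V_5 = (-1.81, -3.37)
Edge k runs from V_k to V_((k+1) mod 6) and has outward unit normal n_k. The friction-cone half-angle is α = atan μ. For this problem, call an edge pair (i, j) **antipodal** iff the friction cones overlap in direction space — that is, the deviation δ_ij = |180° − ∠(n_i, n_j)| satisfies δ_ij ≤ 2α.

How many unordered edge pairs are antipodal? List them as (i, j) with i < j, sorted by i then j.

count = 1; pairs: (1,5)

α = atan 0.1 = 5.71°;  2α = 11.42°
n_0 = (+0.9720, +0.2351)
n_1 = (-0.4831, +0.8755)
n_2 = (-0.8653, +0.5013)
n_3 = (-1.0000, +0.0054)
n_4 = (-0.5704, -0.8214)
n_5 = (+0.6075, -0.7943)
  (0,1): δ = 74.71°  ·
  (0,2): δ = 43.69°  ·
  (0,3): δ = 13.91°  ·
  (0,4): δ = 41.62°  ·
  (0,5): δ = 113.81°  ·
  (1,2): δ = 148.98°  ·
  (1,3): δ = 119.20°  ·
  (1,4): δ = 63.67°  ·
  (1,5): δ = 8.52°  ✓
  (2,3): δ = 150.22°  ·
  (2,4): δ = 94.69°  ·
  (2,5): δ = 22.50°  ·
  (3,4): δ = 124.47°  ·
  (3,5): δ = 52.28°  ·
  (4,5): δ = 107.81°  ·
antipodal pairs: 1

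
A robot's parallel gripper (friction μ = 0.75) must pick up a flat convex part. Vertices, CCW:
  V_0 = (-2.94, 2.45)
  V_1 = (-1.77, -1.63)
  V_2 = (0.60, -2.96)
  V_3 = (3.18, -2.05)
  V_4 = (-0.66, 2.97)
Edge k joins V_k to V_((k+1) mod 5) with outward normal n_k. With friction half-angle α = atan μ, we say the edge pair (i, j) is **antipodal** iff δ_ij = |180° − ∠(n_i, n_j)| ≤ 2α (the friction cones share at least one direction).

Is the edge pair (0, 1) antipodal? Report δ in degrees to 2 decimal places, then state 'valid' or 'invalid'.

δ = 135.30°, invalid

α = atan 0.75 = 36.87°;  2α = 73.74°
edge 0: e_0 = (+1.17, -4.08);  n_0 = (-0.9613, -0.2757)
edge 1: e_1 = (+2.37, -1.33);  n_1 = (-0.4894, -0.8721)
∠(n_0, n_1) = 44.70°
δ = |180° − 44.70°| = 135.30°
135.30° > 2α = 73.74°  →  invalid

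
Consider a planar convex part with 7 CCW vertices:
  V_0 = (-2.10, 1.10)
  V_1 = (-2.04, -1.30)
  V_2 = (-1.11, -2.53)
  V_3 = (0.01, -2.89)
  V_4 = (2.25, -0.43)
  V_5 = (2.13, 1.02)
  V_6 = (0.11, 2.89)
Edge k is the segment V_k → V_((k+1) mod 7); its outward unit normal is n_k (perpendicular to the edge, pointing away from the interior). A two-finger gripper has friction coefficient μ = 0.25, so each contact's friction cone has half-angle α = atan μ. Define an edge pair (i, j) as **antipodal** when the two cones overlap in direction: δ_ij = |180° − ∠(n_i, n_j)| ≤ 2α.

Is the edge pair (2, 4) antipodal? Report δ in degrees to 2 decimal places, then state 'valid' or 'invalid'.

δ = 67.45°, invalid

α = atan 0.25 = 14.04°;  2α = 28.07°
edge 2: e_2 = (+1.12, -0.36);  n_2 = (-0.3060, -0.9520)
edge 4: e_4 = (-0.12, +1.45);  n_4 = (+0.9966, +0.0825)
∠(n_2, n_4) = 112.55°
δ = |180° − 112.55°| = 67.45°
67.45° > 2α = 28.07°  →  invalid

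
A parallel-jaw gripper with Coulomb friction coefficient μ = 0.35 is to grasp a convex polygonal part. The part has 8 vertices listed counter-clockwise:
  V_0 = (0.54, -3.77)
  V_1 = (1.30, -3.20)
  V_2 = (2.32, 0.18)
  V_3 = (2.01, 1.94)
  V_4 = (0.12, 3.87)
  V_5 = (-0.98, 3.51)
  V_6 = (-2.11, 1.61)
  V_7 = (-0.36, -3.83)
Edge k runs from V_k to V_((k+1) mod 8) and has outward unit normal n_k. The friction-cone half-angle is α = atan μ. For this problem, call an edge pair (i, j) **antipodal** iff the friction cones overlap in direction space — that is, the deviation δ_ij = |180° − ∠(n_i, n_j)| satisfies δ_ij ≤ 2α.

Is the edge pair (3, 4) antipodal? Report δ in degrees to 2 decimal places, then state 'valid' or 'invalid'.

δ = 116.28°, invalid

α = atan 0.35 = 19.29°;  2α = 38.58°
edge 3: e_3 = (-1.89, +1.93);  n_3 = (+0.7145, +0.6997)
edge 4: e_4 = (-1.10, -0.36);  n_4 = (-0.3110, +0.9504)
∠(n_3, n_4) = 63.72°
δ = |180° − 63.72°| = 116.28°
116.28° > 2α = 38.58°  →  invalid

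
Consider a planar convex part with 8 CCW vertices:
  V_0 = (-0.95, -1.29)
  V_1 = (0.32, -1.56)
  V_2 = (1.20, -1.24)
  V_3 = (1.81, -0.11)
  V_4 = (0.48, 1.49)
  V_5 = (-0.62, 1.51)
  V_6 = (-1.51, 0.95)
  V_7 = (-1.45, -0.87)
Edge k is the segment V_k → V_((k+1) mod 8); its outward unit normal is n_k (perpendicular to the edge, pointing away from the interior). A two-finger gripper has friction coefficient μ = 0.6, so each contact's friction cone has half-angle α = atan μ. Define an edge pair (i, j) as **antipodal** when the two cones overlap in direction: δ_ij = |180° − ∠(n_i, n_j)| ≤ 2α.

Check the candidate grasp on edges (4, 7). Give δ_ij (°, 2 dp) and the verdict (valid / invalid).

α = atan 0.6 = 30.96°;  2α = 61.93°
edge 4: e_4 = (-1.10, +0.02);  n_4 = (+0.0182, +0.9998)
edge 7: e_7 = (+0.50, -0.42);  n_7 = (-0.6432, -0.7657)
∠(n_4, n_7) = 141.01°
δ = |180° − 141.01°| = 38.99°
38.99° ≤ 2α = 61.93°  →  valid

δ = 38.99°, valid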